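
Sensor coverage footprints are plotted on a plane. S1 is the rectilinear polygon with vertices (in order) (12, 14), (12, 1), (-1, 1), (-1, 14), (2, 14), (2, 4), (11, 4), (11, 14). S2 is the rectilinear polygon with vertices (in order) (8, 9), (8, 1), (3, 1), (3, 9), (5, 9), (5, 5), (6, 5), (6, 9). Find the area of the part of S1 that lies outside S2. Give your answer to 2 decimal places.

64.00

|S1| = 79, |S1∩S2| = 15.
|S1 ∖ S2| = |S1| − |S1∩S2| = 79 − 15 = 64.00.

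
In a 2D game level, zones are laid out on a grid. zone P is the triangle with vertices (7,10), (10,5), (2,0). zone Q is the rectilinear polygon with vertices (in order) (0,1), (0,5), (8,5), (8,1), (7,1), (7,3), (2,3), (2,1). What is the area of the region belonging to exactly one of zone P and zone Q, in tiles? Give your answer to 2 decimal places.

34.40

|zone P| = 27.5, |zone Q| = 22, |zone P∩zone Q| = 7.55.
|zone P △ zone Q| = |zone P| + |zone Q| − 2·|zone P∩zone Q| = 27.5 + 22 − 15.1 = 34.40.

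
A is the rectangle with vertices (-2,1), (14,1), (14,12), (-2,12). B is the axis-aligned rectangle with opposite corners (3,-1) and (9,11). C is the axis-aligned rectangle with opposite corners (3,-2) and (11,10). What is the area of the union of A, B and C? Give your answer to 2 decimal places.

By inclusion–exclusion:
Individual areas: |A| = 176, |B| = 72, |C| = 96.
|A∩B|: x∈[3,9], y∈[1,11] → 6·10 = 60.
|A∩C|: x∈[3,11], y∈[1,10] → 8·9 = 72.
|B∩C|: x∈[3,9], y∈[-1,10] → 6·11 = 66.
|A∩B∩C| = 54.
|A ∪ B ∪ C| = 344 − 198 + 54 = 200.00.

200.00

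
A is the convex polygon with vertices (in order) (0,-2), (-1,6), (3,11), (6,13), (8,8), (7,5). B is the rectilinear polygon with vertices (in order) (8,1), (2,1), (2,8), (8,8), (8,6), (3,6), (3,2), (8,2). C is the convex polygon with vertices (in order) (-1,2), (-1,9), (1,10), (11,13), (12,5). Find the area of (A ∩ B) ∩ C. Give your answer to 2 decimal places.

The region (A ∩ B) ∩ C is the polygon with vertices (3,6), (3,2.923), (2,2.692), (2,8), (8,8), (7.333,6).
By the shoelace formula its area is 14.53.

14.53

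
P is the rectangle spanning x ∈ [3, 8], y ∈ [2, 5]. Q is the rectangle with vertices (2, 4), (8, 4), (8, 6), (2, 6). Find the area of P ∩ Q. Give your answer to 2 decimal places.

|P∩Q|: x∈[3,8], y∈[4,5] → 5·1 = 5.

5.00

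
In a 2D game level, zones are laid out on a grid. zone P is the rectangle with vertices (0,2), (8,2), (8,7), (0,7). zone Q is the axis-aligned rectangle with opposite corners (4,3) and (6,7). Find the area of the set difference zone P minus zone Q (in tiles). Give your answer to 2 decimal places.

|zone P∩zone Q|: x∈[4,6], y∈[3,7] → 2·4 = 8.
|zone P| = 40.
|zone P ∖ zone Q| = |zone P| − |zone P∩zone Q| = 40 − 8 = 32.00.

32.00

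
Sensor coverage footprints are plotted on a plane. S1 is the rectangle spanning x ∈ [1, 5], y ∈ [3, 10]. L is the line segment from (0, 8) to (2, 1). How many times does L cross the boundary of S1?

The segment meets the boundary at (1.429,3), (1,4.5).

2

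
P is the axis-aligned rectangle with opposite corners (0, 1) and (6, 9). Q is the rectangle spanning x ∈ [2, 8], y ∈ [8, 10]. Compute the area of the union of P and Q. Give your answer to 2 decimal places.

By inclusion–exclusion:
Individual areas: |P| = 48, |Q| = 12.
|P∩Q|: x∈[2,6], y∈[8,9] → 4·1 = 4.
|P ∪ Q| = 60 − 4 = 56.00.

56.00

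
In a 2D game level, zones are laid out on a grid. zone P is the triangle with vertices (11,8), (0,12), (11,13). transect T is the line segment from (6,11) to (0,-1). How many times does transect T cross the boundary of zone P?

The segment meets the boundary at (5.5,10).

1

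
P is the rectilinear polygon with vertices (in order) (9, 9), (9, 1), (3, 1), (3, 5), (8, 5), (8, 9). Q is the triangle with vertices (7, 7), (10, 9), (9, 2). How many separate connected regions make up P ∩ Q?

P ∩ Q is a single connected region.

1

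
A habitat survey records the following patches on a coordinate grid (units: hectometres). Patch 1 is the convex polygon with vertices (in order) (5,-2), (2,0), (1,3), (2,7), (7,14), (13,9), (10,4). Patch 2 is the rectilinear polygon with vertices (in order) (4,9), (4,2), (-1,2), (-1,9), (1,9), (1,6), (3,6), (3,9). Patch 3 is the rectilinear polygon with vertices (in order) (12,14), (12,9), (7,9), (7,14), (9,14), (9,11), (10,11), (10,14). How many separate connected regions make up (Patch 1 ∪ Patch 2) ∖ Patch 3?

2

(Patch 1 ∪ Patch 2) ∖ Patch 3 splits into 2 disjoint pieces (area 104.3369, area 0.9167).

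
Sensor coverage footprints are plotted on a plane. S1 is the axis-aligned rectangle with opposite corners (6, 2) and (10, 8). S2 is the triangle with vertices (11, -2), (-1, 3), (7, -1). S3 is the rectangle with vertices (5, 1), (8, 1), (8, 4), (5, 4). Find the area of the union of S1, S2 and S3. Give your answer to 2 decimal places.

33.00

By inclusion–exclusion:
Individual areas: |S1| = 24, |S2| = 4, |S3| = 9.
|S1∩S2| = 0.
|S1∩S3|: x∈[6,8], y∈[2,4] → 2·2 = 4.
|S2∩S3| = 0.
|S1∩S2∩S3| = 0.
|S1 ∪ S2 ∪ S3| = 37 − 4 + 0 = 33.00.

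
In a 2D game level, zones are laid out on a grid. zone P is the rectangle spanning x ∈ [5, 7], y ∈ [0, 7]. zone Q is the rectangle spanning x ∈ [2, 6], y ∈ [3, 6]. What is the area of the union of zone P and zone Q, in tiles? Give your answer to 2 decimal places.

23.00

By inclusion–exclusion:
Individual areas: |zone P| = 14, |zone Q| = 12.
|zone P∩zone Q|: x∈[5,6], y∈[3,6] → 1·3 = 3.
|zone P ∪ zone Q| = 26 − 3 = 23.00.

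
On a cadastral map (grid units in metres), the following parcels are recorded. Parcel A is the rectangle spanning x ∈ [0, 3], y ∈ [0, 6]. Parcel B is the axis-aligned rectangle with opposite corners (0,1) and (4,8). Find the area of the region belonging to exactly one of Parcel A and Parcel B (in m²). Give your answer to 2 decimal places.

16.00

|Parcel A∩Parcel B|: x∈[0,3], y∈[1,6] → 3·5 = 15.
|Parcel A △ Parcel B| = |Parcel A| + |Parcel B| − 2·|Parcel A∩Parcel B| = 18 + 28 − 30 = 16.00.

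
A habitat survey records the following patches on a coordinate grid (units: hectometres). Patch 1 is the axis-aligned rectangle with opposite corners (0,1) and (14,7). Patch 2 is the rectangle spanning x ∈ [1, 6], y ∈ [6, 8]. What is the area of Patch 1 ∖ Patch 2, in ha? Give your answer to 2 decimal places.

|Patch 1∩Patch 2|: x∈[1,6], y∈[6,7] → 5·1 = 5.
|Patch 1| = 84.
|Patch 1 ∖ Patch 2| = |Patch 1| − |Patch 1∩Patch 2| = 84 − 5 = 79.00.

79.00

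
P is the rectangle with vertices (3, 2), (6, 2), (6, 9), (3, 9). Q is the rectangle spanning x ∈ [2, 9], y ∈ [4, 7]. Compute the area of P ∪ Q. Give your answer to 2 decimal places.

By inclusion–exclusion:
Individual areas: |P| = 21, |Q| = 21.
|P∩Q|: x∈[3,6], y∈[4,7] → 3·3 = 9.
|P ∪ Q| = 42 − 9 = 33.00.

33.00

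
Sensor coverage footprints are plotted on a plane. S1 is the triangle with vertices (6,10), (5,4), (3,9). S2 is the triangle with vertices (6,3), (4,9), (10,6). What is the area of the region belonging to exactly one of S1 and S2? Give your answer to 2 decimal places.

18.33

|S1| = 8.5, |S2| = 15, |S1∩S2| = 2.5855.
|S1 △ S2| = |S1| + |S2| − 2·|S1∩S2| = 8.5 + 15 − 5.1709 = 18.33.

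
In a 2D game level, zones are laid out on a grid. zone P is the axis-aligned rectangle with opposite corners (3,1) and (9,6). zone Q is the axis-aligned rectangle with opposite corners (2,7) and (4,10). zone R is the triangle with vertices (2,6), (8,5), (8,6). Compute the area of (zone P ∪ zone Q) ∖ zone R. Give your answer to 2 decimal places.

33.08

|zone P ∪ zone Q| = 36.
|(zone P ∪ zone Q) ∩ zone R| = 2.9167.
|(zone P ∪ zone Q) ∖ zone R| = 36 − 2.9167 = 33.08.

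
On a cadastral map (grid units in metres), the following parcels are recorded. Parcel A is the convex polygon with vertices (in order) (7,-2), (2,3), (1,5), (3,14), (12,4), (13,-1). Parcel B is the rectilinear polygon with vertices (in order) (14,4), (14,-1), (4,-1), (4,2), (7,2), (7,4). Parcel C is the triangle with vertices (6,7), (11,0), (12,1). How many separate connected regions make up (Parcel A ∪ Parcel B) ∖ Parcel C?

(Parcel A ∪ Parcel B) ∖ Parcel C is a single connected region.

1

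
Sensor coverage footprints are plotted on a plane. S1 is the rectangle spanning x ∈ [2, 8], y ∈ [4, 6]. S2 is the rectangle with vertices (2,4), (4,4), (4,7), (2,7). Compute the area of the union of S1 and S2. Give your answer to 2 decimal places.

By inclusion–exclusion:
Individual areas: |S1| = 12, |S2| = 6.
|S1∩S2|: x∈[2,4], y∈[4,6] → 2·2 = 4.
|S1 ∪ S2| = 18 − 4 = 14.00.

14.00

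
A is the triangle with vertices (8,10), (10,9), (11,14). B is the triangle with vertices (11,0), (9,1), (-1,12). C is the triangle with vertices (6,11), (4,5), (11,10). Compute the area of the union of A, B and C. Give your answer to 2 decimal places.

25.40

By inclusion–exclusion:
Individual areas: |A| = 5.5, |B| = 6, |C| = 16.
|A∩B| = 0.
|A∩C| = 1.7779.
|B∩C| = 0.321.
|A∩B∩C| = 0.
|A ∪ B ∪ C| = 27.5 − 2.0989 + 0 = 25.40.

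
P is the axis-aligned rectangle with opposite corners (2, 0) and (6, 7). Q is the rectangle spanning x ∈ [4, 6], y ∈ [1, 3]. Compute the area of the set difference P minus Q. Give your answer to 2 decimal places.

|P∩Q|: x∈[4,6], y∈[1,3] → 2·2 = 4.
|P| = 28.
|P ∖ Q| = |P| − |P∩Q| = 28 − 4 = 24.00.

24.00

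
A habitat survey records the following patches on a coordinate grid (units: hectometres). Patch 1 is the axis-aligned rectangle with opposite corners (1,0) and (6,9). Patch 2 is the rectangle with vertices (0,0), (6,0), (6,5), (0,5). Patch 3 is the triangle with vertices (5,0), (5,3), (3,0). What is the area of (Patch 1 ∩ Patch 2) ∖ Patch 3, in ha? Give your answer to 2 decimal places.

22.00

|Patch 1 ∩ Patch 2| = 25.
|(Patch 1 ∩ Patch 2) ∩ Patch 3| = 3.
|(Patch 1 ∩ Patch 2) ∖ Patch 3| = 25 − 3 = 22.00.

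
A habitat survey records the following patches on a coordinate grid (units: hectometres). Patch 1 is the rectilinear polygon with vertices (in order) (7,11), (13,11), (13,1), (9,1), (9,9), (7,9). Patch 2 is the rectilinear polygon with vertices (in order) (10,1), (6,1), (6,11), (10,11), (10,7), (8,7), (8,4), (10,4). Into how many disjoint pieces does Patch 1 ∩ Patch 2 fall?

Patch 1 ∩ Patch 2 splits into 2 disjoint pieces (area 8, area 3).

2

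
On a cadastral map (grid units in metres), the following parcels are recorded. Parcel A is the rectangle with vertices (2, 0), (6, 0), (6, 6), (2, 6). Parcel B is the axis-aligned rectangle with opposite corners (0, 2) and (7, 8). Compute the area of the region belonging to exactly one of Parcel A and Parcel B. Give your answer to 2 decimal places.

34.00

|Parcel A∩Parcel B|: x∈[2,6], y∈[2,6] → 4·4 = 16.
|Parcel A △ Parcel B| = |Parcel A| + |Parcel B| − 2·|Parcel A∩Parcel B| = 24 + 42 − 32 = 34.00.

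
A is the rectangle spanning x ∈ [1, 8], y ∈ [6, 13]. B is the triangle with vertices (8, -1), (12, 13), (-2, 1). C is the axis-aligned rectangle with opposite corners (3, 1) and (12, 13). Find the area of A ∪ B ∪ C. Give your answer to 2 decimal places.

143.29

By inclusion–exclusion:
Individual areas: |A| = 49, |B| = 74, |C| = 108.
|A∩B| = 7.4405.
|A∩C|: x∈[3,8], y∈[6,13] → 5·7 = 35.
|B∩C| = 52.7143.
|A∩B∩C| = 7.4405.
|A ∪ B ∪ C| = 231 − 95.1548 + 7.4405 = 143.29.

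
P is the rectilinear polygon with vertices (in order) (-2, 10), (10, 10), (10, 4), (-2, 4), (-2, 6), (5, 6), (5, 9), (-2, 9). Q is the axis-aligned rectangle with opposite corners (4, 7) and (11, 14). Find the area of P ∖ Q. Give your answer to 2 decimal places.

|P| = 51, |P∩Q| = 16.
|P ∖ Q| = |P| − |P∩Q| = 51 − 16 = 35.00.

35.00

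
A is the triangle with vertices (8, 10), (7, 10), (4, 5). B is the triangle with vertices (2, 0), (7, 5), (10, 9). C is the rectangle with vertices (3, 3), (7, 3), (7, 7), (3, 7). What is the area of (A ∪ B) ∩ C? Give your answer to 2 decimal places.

|A ∪ B| = 5.
|(A ∪ B) ∩ C| = 1.46.

1.46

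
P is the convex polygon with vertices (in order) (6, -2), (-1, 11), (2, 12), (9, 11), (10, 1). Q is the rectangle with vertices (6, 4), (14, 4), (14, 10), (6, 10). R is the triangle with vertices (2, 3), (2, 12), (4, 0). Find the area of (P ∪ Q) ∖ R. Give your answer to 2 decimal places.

113.89

|P ∪ Q| = 119.1.
|(P ∪ Q) ∩ R| = 5.2118.
|(P ∪ Q) ∖ R| = 119.1 − 5.2118 = 113.89.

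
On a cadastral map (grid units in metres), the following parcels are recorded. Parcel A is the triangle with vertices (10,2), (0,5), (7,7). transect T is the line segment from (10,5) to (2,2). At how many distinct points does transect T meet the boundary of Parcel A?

The segment meets the boundary at (5.556,3.333), (8.531,4.449).

2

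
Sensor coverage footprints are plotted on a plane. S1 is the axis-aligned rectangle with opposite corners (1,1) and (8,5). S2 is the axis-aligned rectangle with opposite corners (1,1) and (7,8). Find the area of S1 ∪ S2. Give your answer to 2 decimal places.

By inclusion–exclusion:
Individual areas: |S1| = 28, |S2| = 42.
|S1∩S2|: x∈[1,7], y∈[1,5] → 6·4 = 24.
|S1 ∪ S2| = 70 − 24 = 46.00.

46.00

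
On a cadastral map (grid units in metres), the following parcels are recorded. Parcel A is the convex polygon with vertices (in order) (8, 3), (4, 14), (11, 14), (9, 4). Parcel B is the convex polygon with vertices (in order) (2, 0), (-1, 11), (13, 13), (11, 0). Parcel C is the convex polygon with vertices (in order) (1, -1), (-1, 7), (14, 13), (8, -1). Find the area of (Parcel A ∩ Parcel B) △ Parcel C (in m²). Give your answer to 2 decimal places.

|Parcel A ∩ Parcel B| = 31.0732.
|(Parcel A ∩ Parcel B) ∩ Parcel C| = 21.7943.
|(Parcel A ∩ Parcel B) △ Parcel C| = 31.0732 + 115 − 43.5887 = 102.48.

102.48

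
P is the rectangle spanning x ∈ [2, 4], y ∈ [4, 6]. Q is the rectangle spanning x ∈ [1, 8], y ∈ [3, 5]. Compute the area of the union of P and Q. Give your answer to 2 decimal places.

By inclusion–exclusion:
Individual areas: |P| = 4, |Q| = 14.
|P∩Q|: x∈[2,4], y∈[4,5] → 2·1 = 2.
|P ∪ Q| = 18 − 2 = 16.00.

16.00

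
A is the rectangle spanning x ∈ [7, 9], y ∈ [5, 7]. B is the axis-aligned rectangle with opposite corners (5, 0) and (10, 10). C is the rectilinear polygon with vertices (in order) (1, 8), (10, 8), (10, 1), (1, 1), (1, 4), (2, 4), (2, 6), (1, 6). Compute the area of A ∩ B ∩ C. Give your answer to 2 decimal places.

4.00

The intersection is the polygon with vertices (7,7), (9,7), (9,5), (7,5).
By the shoelace formula its area is 4.00.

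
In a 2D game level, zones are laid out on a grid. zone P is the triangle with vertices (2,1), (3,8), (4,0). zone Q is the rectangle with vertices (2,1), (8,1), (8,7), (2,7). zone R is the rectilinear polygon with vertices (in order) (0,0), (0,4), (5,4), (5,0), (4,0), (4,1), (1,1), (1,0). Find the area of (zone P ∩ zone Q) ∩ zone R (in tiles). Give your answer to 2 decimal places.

The region (zone P ∩ zone Q) ∩ zone R is the polygon with vertices (3.875,1), (2,1), (2.429,4), (3.5,4).
By the shoelace formula its area is 4.42.

4.42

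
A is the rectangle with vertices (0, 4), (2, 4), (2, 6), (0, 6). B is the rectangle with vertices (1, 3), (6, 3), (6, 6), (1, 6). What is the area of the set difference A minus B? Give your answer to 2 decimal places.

|A∩B|: x∈[1,2], y∈[4,6] → 1·2 = 2.
|A| = 4.
|A ∖ B| = |A| − |A∩B| = 4 − 2 = 2.00.

2.00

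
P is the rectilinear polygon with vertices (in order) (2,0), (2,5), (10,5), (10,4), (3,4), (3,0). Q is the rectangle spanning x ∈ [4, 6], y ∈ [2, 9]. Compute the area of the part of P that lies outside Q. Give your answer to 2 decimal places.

|P| = 12, |P∩Q| = 2.
|P ∖ Q| = |P| − |P∩Q| = 12 − 2 = 10.00.

10.00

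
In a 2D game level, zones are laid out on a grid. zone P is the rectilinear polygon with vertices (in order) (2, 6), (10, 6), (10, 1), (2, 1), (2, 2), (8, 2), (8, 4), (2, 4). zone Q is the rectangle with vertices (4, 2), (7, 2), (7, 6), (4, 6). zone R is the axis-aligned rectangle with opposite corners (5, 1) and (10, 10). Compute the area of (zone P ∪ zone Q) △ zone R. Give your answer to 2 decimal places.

|zone P ∪ zone Q| = 34.
|(zone P ∪ zone Q) ∩ zone R| = 23.
|(zone P ∪ zone Q) △ zone R| = 34 + 45 − 46 = 33.00.

33.00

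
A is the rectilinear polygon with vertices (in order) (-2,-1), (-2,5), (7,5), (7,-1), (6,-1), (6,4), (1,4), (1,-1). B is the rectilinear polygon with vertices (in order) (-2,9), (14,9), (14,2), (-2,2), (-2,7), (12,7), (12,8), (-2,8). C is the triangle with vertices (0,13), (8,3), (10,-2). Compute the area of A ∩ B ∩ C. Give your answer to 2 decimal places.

1.86

The intersection is the polygon with vertices (6.4,5), (7,4.25), (7,2.5), (6,4), (5.333,5).
By the shoelace formula its area is 1.86.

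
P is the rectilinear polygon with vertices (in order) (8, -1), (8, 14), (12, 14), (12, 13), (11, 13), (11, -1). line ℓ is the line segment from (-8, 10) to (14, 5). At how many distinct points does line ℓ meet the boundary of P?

The segment meets the boundary at (11,5.682), (8,6.364).

2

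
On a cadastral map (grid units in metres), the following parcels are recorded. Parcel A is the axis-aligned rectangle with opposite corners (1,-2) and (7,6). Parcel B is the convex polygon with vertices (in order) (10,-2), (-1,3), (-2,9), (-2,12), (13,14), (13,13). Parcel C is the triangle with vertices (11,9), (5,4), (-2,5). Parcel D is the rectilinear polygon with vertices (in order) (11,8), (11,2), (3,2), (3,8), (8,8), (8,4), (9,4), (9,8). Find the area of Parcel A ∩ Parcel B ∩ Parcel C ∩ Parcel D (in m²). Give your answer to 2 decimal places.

The intersection is the polygon with vertices (7,5.667), (5,4), (3,4.286), (3,6), (7,6).
By the shoelace formula its area is 6.05.

6.05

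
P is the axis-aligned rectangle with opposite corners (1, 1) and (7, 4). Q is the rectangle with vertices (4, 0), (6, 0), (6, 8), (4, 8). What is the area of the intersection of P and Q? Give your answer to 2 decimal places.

|P∩Q|: x∈[4,6], y∈[1,4] → 2·3 = 6.

6.00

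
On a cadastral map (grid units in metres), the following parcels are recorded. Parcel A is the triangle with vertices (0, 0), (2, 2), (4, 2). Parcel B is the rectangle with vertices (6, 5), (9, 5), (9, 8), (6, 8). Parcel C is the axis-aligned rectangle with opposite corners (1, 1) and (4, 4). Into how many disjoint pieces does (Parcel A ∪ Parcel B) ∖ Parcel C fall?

(Parcel A ∪ Parcel B) ∖ Parcel C splits into 2 disjoint pieces (area 0.5, area 9).

2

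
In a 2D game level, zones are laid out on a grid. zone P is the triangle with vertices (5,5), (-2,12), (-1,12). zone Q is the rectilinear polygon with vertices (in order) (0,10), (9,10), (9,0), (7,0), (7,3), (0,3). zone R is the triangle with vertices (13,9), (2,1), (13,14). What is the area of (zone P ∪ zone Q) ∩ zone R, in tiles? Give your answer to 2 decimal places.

10.08

The region (zone P ∪ zone Q) ∩ zone R is the polygon with vertices (9,6.091), (4.75,3), (3.692,3), (9,9.273).
By the shoelace formula its area is 10.08.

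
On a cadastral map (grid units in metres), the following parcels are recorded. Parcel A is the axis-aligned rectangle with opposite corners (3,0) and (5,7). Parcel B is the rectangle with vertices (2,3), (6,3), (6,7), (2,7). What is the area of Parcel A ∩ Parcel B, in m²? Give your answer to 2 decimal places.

|Parcel A∩Parcel B|: x∈[3,5], y∈[3,7] → 2·4 = 8.

8.00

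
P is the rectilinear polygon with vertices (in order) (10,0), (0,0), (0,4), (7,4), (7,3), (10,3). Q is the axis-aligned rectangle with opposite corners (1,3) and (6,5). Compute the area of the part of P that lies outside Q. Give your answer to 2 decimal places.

32.00

|P| = 37, |P∩Q| = 5.
|P ∖ Q| = |P| − |P∩Q| = 37 − 5 = 32.00.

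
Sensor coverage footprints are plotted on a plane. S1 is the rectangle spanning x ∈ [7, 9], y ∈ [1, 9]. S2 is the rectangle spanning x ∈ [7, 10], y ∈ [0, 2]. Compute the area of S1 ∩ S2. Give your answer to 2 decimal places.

|S1∩S2|: x∈[7,9], y∈[1,2] → 2·1 = 2.

2.00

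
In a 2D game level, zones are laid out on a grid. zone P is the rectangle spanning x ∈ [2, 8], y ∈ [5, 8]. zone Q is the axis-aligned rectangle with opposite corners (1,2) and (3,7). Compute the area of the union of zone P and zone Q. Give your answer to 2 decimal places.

By inclusion–exclusion:
Individual areas: |zone P| = 18, |zone Q| = 10.
|zone P∩zone Q|: x∈[2,3], y∈[5,7] → 1·2 = 2.
|zone P ∪ zone Q| = 28 − 2 = 26.00.

26.00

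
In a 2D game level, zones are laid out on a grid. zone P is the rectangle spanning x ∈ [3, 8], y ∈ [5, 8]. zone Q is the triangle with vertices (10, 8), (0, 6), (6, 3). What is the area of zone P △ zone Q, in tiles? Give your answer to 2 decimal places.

|zone P| = 15, |zone Q| = 21, |zone P∩zone Q| = 10.4.
|zone P △ zone Q| = |zone P| + |zone Q| − 2·|zone P∩zone Q| = 15 + 21 − 20.8 = 15.20.

15.20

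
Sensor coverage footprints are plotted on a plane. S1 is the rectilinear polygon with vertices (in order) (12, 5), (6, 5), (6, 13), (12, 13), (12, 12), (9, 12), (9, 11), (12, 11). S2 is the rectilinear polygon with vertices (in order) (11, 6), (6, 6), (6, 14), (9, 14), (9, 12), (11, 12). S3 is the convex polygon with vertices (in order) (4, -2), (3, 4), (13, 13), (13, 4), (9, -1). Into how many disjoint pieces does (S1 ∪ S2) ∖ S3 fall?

(S1 ∪ S2) ∖ S3 is a single connected region.

1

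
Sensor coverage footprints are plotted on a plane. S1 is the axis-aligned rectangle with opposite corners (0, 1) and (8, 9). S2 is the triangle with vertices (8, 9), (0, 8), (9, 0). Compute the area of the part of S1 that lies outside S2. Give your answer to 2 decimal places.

31.56

|S1| = 64, |S1∩S2| = 32.4375.
|S1 ∖ S2| = |S1| − |S1∩S2| = 64 − 32.4375 = 31.56.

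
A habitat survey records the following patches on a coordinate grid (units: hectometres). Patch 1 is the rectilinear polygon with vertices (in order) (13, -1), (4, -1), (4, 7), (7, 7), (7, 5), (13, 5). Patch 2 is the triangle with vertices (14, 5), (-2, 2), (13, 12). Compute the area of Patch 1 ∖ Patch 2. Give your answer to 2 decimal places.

|Patch 1| = 60, |Patch 1∩Patch 2| = 14.5312.
|Patch 1 ∖ Patch 2| = |Patch 1| − |Patch 1∩Patch 2| = 60 − 14.5312 = 45.47.

45.47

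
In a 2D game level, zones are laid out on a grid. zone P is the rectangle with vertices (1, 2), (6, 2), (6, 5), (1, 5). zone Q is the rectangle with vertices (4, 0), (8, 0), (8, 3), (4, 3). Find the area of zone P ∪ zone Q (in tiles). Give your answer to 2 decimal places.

By inclusion–exclusion:
Individual areas: |zone P| = 15, |zone Q| = 12.
|zone P∩zone Q|: x∈[4,6], y∈[2,3] → 2·1 = 2.
|zone P ∪ zone Q| = 27 − 2 = 25.00.

25.00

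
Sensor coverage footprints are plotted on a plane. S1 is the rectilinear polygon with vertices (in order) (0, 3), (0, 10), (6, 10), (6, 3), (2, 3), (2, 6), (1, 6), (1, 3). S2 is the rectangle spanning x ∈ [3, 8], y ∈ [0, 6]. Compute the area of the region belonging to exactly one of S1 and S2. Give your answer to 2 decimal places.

51.00

|S1| = 39, |S2| = 30, |S1∩S2| = 9.
|S1 △ S2| = |S1| + |S2| − 2·|S1∩S2| = 39 + 30 − 18 = 51.00.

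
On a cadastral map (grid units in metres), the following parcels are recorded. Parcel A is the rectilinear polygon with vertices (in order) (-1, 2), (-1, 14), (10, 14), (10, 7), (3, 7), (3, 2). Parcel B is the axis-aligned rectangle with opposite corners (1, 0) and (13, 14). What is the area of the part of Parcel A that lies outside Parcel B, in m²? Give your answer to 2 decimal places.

24.00

|Parcel A| = 97, |Parcel A∩Parcel B| = 73.
|Parcel A ∖ Parcel B| = |Parcel A| − |Parcel A∩Parcel B| = 97 − 73 = 24.00.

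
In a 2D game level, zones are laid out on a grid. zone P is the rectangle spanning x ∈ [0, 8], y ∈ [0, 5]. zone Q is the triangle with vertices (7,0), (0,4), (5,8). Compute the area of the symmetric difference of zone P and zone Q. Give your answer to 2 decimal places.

|zone P| = 40, |zone Q| = 24, |zone P∩zone Q| = 17.25.
|zone P △ zone Q| = |zone P| + |zone Q| − 2·|zone P∩zone Q| = 40 + 24 − 34.5 = 29.50.

29.50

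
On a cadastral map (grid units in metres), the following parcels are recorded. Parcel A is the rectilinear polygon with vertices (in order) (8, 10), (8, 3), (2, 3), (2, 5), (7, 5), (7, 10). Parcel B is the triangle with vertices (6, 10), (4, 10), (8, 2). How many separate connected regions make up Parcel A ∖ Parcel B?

Parcel A ∖ Parcel B splits into 2 disjoint pieces (area 5.875, area 10).

2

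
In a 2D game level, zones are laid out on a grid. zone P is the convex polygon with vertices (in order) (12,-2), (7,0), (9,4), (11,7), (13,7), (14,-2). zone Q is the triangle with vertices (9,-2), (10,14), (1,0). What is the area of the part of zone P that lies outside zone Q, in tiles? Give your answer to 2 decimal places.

34.50

|zone P| = 40.5, |zone P∩zone Q| = 5.9975.
|zone P ∖ zone Q| = |zone P| − |zone P∩zone Q| = 40.5 − 5.9975 = 34.50.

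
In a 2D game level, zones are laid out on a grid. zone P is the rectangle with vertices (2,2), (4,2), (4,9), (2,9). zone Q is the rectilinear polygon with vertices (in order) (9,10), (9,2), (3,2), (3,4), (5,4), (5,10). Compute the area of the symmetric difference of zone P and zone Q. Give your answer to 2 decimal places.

46.00

|zone P| = 14, |zone Q| = 36, |zone P∩zone Q| = 2.
|zone P △ zone Q| = |zone P| + |zone Q| − 2·|zone P∩zone Q| = 14 + 36 − 4 = 46.00.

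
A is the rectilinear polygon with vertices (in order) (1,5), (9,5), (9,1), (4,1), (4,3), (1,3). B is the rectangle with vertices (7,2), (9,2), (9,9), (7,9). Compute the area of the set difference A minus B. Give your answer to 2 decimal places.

20.00

|A| = 26, |A∩B| = 6.
|A ∖ B| = |A| − |A∩B| = 26 − 6 = 20.00.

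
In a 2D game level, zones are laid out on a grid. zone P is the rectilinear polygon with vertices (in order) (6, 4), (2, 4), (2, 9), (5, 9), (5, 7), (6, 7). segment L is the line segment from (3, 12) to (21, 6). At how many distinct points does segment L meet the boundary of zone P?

0

The segment lies entirely outside zone P and never meets its boundary.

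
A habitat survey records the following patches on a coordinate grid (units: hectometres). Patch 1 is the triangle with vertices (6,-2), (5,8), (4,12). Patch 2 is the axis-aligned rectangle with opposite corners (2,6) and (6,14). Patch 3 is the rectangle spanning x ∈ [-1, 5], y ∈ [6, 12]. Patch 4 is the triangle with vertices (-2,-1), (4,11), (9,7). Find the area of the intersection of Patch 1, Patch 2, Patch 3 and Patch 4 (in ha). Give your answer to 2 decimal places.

1.35

The intersection is the polygon with vertices (5,6), (4.857,6), (4.161,10.871), (4.312,10.75), (5,8).
By the shoelace formula its area is 1.35.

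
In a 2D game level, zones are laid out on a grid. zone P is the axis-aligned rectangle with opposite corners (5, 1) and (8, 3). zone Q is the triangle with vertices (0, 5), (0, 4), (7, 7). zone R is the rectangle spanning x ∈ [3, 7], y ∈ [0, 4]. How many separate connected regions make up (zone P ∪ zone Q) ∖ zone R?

(zone P ∪ zone Q) ∖ zone R splits into 2 disjoint pieces (area 2, area 3.5).

2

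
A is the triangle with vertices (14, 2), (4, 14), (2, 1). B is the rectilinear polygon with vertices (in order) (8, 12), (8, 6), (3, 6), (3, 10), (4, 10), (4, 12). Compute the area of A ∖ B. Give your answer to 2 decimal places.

|A| = 77, |A∩B| = 24.2526.
|A ∖ B| = |A| − |A∩B| = 77 − 24.2526 = 52.75.

52.75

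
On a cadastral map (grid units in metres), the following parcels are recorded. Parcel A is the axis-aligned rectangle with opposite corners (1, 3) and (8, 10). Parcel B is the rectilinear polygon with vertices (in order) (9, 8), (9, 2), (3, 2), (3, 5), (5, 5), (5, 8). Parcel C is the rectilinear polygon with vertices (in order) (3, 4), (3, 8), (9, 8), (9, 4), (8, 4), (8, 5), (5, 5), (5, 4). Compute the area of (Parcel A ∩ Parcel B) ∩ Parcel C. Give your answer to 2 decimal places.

11.00

|Parcel A ∩ Parcel B| = 19.
|(Parcel A ∩ Parcel B) ∩ Parcel C| = 11.00.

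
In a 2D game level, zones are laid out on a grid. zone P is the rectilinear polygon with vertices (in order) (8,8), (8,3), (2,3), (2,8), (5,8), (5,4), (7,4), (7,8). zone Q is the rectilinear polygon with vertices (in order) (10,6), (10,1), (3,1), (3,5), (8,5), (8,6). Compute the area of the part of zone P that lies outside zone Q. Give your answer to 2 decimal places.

14.00

|zone P| = 22, |zone P∩zone Q| = 8.
|zone P ∖ zone Q| = |zone P| − |zone P∩zone Q| = 22 − 8 = 14.00.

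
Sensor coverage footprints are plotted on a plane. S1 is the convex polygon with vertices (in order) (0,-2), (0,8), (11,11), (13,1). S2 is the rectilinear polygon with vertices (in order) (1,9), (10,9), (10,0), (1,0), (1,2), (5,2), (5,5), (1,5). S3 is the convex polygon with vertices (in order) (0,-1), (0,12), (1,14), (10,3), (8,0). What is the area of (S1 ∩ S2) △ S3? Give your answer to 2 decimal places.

57.72

|S1 ∩ S2| = 67.8252.
|(S1 ∩ S2) ∩ S3| = 50.303.
|(S1 ∩ S2) △ S3| = 67.8252 + 90.5 − 100.6061 = 57.72.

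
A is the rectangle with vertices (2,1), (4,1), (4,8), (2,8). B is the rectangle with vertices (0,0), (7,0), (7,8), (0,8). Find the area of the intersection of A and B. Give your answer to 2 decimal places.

14.00

|A∩B|: x∈[2,4], y∈[1,8] → 2·7 = 14.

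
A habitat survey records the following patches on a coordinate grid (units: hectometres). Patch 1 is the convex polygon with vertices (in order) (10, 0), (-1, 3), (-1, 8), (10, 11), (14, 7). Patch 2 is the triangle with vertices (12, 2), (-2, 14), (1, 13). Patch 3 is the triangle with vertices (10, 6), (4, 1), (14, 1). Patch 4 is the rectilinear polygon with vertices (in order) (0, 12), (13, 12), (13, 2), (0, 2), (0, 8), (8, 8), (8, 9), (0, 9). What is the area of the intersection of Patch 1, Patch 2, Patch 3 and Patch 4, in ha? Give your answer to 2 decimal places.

The intersection is the polygon with vertices (11.425,2.493), (8.648,4.873), (8.909,5.091), (11.454,2.546).
By the shoelace formula its area is 0.72.

0.72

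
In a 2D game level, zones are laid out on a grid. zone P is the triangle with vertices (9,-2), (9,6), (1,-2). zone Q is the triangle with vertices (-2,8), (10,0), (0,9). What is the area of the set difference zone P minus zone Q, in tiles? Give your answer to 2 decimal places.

30.31

|zone P| = 32, |zone P∩zone Q| = 1.6886.
|zone P ∖ zone Q| = |zone P| − |zone P∩zone Q| = 32 − 1.6886 = 30.31.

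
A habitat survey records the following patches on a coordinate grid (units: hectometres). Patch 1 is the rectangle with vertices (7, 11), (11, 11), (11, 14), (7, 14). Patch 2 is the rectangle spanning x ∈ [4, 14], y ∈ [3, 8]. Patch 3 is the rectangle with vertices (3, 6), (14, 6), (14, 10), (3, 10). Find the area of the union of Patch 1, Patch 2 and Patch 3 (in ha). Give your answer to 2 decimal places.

By inclusion–exclusion:
Individual areas: |Patch 1| = 12, |Patch 2| = 50, |Patch 3| = 44.
|Patch 1∩Patch 2| = 0 (no overlap).
|Patch 1∩Patch 3| = 0 (no overlap).
|Patch 2∩Patch 3|: x∈[4,14], y∈[6,8] → 10·2 = 20.
|Patch 1∩Patch 2∩Patch 3| = 0.
|Patch 1 ∪ Patch 2 ∪ Patch 3| = 106 − 20 + 0 = 86.00.

86.00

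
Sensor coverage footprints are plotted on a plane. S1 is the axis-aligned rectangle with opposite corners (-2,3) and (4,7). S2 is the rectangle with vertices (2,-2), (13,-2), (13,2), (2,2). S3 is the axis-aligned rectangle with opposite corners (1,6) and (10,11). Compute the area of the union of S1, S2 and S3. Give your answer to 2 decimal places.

110.00

By inclusion–exclusion:
Individual areas: |S1| = 24, |S2| = 44, |S3| = 45.
|S1∩S2| = 0 (no overlap).
|S1∩S3|: x∈[1,4], y∈[6,7] → 3·1 = 3.
|S2∩S3| = 0 (no overlap).
|S1∩S2∩S3| = 0.
|S1 ∪ S2 ∪ S3| = 113 − 3 + 0 = 110.00.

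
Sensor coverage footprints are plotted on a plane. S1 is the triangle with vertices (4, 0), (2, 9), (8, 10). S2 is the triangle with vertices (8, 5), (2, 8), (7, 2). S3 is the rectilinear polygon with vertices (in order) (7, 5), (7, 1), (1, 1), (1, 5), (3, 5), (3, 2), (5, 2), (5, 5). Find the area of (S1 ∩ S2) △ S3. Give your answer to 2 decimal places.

21.78

|S1 ∩ S2| = 5.3023.
|(S1 ∩ S2) ∩ S3| = 0.7622.
|(S1 ∩ S2) △ S3| = 5.3023 + 18 − 1.5243 = 21.78.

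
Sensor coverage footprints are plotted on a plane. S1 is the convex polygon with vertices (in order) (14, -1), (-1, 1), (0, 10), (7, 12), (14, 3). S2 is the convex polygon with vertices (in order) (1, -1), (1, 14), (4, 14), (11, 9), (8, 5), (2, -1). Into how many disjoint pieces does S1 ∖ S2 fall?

S1 ∖ S2 splits into 3 disjoint pieces (area 50.4385, area 13.9095, area 0.0281).

3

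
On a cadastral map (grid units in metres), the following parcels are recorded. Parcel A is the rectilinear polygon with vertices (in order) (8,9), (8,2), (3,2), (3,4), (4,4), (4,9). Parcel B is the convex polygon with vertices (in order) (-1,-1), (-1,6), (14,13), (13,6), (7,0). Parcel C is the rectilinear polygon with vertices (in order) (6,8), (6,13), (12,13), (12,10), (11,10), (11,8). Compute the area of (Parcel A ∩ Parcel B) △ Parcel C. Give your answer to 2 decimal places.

|Parcel A ∩ Parcel B| = 29.5238.
|(Parcel A ∩ Parcel B) ∩ Parcel C| = 2.
|(Parcel A ∩ Parcel B) △ Parcel C| = 29.5238 + 28 − 4 = 53.52.

53.52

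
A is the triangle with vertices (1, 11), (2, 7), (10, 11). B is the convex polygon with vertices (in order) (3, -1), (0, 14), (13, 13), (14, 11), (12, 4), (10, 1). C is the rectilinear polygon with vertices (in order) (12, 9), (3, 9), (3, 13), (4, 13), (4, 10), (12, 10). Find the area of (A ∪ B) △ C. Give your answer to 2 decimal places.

136.00

|A ∪ B| = 148.
|(A ∪ B) ∩ C| = 12.
|(A ∪ B) △ C| = 148 + 12 − 24 = 136.00.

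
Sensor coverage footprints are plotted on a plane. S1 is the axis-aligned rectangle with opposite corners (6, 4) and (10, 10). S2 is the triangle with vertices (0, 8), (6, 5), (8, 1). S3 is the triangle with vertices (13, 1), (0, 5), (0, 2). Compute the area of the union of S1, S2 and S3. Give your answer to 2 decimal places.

50.92

By inclusion–exclusion:
Individual areas: |S1| = 24, |S2| = 9, |S3| = 19.5.
|S1∩S2| = 0.25.
|S1∩S3| = 0.
|S2∩S3| = 1.3325.
|S1∩S2∩S3| = 0.
|S1 ∪ S2 ∪ S3| = 52.5 − 1.5825 + 0 = 50.92.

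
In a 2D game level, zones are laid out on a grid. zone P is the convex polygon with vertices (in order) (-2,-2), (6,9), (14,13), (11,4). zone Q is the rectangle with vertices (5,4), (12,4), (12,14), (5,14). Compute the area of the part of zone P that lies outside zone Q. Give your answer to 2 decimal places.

35.69

|zone P| = 77.5, |zone P∩zone Q| = 41.8125.
|zone P ∖ zone Q| = |zone P| − |zone P∩zone Q| = 77.5 − 41.8125 = 35.69.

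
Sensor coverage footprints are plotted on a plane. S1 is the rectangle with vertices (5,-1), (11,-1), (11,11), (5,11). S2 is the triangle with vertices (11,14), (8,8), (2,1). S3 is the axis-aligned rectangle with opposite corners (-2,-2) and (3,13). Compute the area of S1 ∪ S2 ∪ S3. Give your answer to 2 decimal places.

148.98

By inclusion–exclusion:
Individual areas: |S1| = 72, |S2| = 7.5, |S3| = 75.
|S1∩S2| = 5.3846.
|S1∩S3| = 0 (no overlap).
|S2∩S3| = 0.1389.
|S1∩S2∩S3| = 0.
|S1 ∪ S2 ∪ S3| = 154.5 − 5.5235 + 0 = 148.98.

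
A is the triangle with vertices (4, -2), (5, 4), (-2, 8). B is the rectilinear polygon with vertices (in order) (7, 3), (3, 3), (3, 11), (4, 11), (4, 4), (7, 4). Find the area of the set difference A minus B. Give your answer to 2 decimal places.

20.23

|A| = 23, |A∩B| = 2.7738.
|A ∖ B| = |A| − |A∩B| = 23 − 2.7738 = 20.23.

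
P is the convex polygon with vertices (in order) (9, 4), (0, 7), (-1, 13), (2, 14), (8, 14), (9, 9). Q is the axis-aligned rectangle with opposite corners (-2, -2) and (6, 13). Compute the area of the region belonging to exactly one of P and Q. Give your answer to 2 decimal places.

|P| = 76.5, |Q| = 120, |P∩Q| = 45.
|P △ Q| = |P| + |Q| − 2·|P∩Q| = 76.5 + 120 − 90 = 106.50.

106.50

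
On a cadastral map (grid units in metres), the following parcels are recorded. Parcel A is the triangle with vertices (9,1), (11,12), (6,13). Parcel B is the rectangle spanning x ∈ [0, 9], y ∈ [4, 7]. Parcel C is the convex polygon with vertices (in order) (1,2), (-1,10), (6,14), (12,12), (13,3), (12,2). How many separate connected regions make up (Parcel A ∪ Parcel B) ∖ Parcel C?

2

(Parcel A ∪ Parcel B) ∖ Parcel C splits into 2 disjoint pieces (area 0.2159, area 0.5).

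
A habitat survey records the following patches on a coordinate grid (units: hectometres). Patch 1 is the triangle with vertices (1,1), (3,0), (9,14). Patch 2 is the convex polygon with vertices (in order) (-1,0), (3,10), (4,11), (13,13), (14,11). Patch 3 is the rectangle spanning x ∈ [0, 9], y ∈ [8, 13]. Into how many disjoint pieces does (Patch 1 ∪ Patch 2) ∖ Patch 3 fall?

(Patch 1 ∪ Patch 2) ∖ Patch 3 splits into 2 disjoint pieces (area 52.889, area 0.0934).

2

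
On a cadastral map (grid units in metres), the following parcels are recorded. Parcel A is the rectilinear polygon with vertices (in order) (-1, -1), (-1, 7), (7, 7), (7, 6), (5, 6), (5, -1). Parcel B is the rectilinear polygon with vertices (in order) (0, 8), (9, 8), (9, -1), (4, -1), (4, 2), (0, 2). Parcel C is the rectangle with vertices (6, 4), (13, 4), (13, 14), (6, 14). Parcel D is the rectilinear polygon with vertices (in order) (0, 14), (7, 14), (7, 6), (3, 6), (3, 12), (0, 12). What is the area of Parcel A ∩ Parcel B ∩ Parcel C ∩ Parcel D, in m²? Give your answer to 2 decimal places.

1.00

The intersection is the polygon with vertices (6,6), (6,7), (7,7), (7,6).
By the shoelace formula its area is 1.00.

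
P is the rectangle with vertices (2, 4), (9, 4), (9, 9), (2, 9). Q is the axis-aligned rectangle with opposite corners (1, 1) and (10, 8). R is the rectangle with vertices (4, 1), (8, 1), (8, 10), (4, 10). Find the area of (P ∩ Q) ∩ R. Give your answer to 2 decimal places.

The region (P ∩ Q) ∩ R is the polygon with vertices (4,4), (4,8), (8,8), (8,4).
By the shoelace formula its area is 16.00.

16.00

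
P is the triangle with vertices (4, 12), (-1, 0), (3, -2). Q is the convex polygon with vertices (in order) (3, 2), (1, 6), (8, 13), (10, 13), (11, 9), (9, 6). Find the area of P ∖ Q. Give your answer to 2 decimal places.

20.10

|P| = 29, |P∩Q| = 8.8955.
|P ∖ Q| = |P| − |P∩Q| = 29 − 8.8955 = 20.10.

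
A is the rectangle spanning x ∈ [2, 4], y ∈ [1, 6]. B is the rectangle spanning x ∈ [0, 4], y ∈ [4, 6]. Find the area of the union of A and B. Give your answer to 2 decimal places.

14.00

By inclusion–exclusion:
Individual areas: |A| = 10, |B| = 8.
|A∩B|: x∈[2,4], y∈[4,6] → 2·2 = 4.
|A ∪ B| = 18 − 4 = 14.00.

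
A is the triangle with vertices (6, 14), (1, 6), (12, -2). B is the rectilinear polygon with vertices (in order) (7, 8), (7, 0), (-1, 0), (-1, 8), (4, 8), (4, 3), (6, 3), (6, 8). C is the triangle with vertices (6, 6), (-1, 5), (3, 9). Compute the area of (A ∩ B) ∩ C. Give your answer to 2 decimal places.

|A ∩ B| = 14.3011.
|(A ∩ B) ∩ C| = 5.96.

5.96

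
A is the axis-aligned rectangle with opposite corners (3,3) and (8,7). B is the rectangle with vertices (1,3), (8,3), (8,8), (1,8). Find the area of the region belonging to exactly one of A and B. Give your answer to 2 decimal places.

15.00

|A∩B|: x∈[3,8], y∈[3,7] → 5·4 = 20.
|A △ B| = |A| + |B| − 2·|A∩B| = 20 + 35 − 40 = 15.00.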